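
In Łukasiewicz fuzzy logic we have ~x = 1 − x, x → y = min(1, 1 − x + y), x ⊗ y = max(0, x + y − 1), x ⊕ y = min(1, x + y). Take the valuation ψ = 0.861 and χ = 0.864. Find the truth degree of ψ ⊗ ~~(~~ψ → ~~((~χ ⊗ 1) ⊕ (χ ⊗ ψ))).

0.861

~ψ = 1 − 0.861 = 0.139
~~ψ = 1 − 0.139 = 0.861
~χ = 1 − 0.864 = 0.136
~χ ⊗ 1 = max(0, 0.136 + 1.000 − 1) = max(0, 0.136) = 0.136
χ ⊗ ψ = max(0, 0.864 + 0.861 − 1) = max(0, 0.725) = 0.725
(~χ ⊗ 1) ⊕ (χ ⊗ ψ) = min(1, 0.136 + 0.725) = min(1, 0.861) = 0.861
~((~χ ⊗ 1) ⊕ (χ ⊗ ψ)) = 1 − 0.861 = 0.139
~~((~χ ⊗ 1) ⊕ (χ ⊗ ψ)) = 1 − 0.139 = 0.861
~~ψ → ~~((~χ ⊗ 1) ⊕ (χ ⊗ ψ)) = min(1, 1 − 0.861 + 0.861) = min(1, 1.000) = 1.000
~(~~ψ → ~~((~χ ⊗ 1) ⊕ (χ ⊗ ψ))) = 1 − 1.000 = 0.000
~~(~~ψ → ~~((~χ ⊗ 1) ⊕ (χ ⊗ ψ))) = 1 − 0.000 = 1.000
ψ ⊗ ~~(~~ψ → ~~((~χ ⊗ 1) ⊕ (χ ⊗ ψ))) = max(0, 0.861 + 1.000 − 1) = max(0, 0.861) = 0.861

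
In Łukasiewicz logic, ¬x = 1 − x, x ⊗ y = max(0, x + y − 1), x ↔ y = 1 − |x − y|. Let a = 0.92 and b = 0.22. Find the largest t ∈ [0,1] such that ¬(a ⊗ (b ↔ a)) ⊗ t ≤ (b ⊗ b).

0.22

b ↔ a = 1 − |0.22 − 0.92| = 1 − 0.70 = 0.30
a ⊗ (b ↔ a) = max(0, 0.92 + 0.30 − 1) = max(0, 0.22) = 0.22
¬(a ⊗ (b ↔ a)) = 1 − 0.22 = 0.78
So the left factor is ¬(a ⊗ (b ↔ a)) = 0.78.
b ⊗ b = max(0, 0.22 + 0.22 − 1) = max(0, -0.56) = 0.00
So the right-hand bound is b ⊗ b = 0.00.
The residuum of the Łukasiewicz t-norm gives the supremum: min(1, 1 − 0.78 + 0.00).
1 − 0.78 + 0.00 = 0.22, so t = min(1, 0.22) = 0.22.
Check: 0.78 ⊗ 0.22 = max(0, 0.00) = 0.00 ≤ 0.00.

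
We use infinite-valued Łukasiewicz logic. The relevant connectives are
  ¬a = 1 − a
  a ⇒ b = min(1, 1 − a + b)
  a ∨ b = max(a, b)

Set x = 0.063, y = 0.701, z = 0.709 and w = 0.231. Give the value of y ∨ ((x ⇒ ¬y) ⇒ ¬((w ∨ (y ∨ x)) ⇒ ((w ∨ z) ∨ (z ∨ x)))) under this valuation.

0.701

¬y = 1 − 0.701 = 0.299
x ⇒ ¬y = min(1, 1 − 0.063 + 0.299) = min(1, 1.236) = 1.000
y ∨ x = max(0.701, 0.063) = 0.701
w ∨ (y ∨ x) = max(0.231, 0.701) = 0.701
w ∨ z = max(0.231, 0.709) = 0.709
z ∨ x = max(0.709, 0.063) = 0.709
(w ∨ z) ∨ (z ∨ x) = max(0.709, 0.709) = 0.709
(w ∨ (y ∨ x)) ⇒ ((w ∨ z) ∨ (z ∨ x)) = min(1, 1 − 0.701 + 0.709) = min(1, 1.008) = 1.000
¬((w ∨ (y ∨ x)) ⇒ ((w ∨ z) ∨ (z ∨ x))) = 1 − 1.000 = 0.000
(x ⇒ ¬y) ⇒ ¬((w ∨ (y ∨ x)) ⇒ ((w ∨ z) ∨ (z ∨ x))) = min(1, 1 − 1.000 + 0.000) = min(1, 0.000) = 0.000
y ∨ ((x ⇒ ¬y) ⇒ ¬((w ∨ (y ∨ x)) ⇒ ((w ∨ z) ∨ (z ∨ x)))) = max(0.701, 0.000) = 0.701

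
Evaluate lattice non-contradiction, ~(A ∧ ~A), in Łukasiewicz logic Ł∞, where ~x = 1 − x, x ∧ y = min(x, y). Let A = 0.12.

~A = 1 − 0.12 = 0.88
A ∧ ~A = min(0.12, 0.88) = 0.12
~(A ∧ ~A) = 1 − 0.12 = 0.88
(The value 0.88 < 1 shows this instance is not satisfied; not a Ł∞-tautology — its value is 1 − min(a, 1−a).)

0.88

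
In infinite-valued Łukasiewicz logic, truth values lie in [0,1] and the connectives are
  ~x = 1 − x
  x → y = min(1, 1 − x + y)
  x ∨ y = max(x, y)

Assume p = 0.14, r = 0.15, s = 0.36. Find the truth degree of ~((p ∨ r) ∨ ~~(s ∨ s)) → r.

0.51

p ∨ r = max(0.14, 0.15) = 0.15
s ∨ s = max(0.36, 0.36) = 0.36
~(s ∨ s) = 1 − 0.36 = 0.64
~~(s ∨ s) = 1 − 0.64 = 0.36
(p ∨ r) ∨ ~~(s ∨ s) = max(0.15, 0.36) = 0.36
~((p ∨ r) ∨ ~~(s ∨ s)) = 1 − 0.36 = 0.64
~((p ∨ r) ∨ ~~(s ∨ s)) → r = min(1, 1 − 0.64 + 0.15) = min(1, 0.51) = 0.51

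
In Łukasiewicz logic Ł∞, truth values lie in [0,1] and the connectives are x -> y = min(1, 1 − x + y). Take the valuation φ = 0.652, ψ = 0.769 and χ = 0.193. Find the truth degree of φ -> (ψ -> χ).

ψ -> χ = min(1, 1 − 0.769 + 0.193) = min(1, 0.424) = 0.424
φ -> (ψ -> χ) = min(1, 1 − 0.652 + 0.424) = min(1, 0.772) = 0.772

0.772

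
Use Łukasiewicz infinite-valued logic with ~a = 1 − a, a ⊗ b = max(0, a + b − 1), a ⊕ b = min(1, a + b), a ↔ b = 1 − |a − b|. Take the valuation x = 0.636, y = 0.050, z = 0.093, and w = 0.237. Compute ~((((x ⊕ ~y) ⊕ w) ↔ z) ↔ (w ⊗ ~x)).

~y = 1 − 0.050 = 0.950
x ⊕ ~y = min(1, 0.636 + 0.950) = min(1, 1.586) = 1.000
(x ⊕ ~y) ⊕ w = min(1, 1.000 + 0.237) = min(1, 1.237) = 1.000
((x ⊕ ~y) ⊕ w) ↔ z = 1 − |1.000 − 0.093| = 1 − 0.907 = 0.093
~x = 1 − 0.636 = 0.364
w ⊗ ~x = max(0, 0.237 + 0.364 − 1) = max(0, -0.399) = 0.000
(((x ⊕ ~y) ⊕ w) ↔ z) ↔ (w ⊗ ~x) = 1 − |0.093 − 0.000| = 1 − 0.093 = 0.907
~((((x ⊕ ~y) ⊕ w) ↔ z) ↔ (w ⊗ ~x)) = 1 − 0.907 = 0.093

0.093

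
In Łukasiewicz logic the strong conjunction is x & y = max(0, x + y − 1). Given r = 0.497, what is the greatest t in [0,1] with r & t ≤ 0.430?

0.933

The residuum of the Łukasiewicz t-norm gives the supremum: min(1, 1 − 0.497 + 0.430).
1 − 0.497 + 0.430 = 0.933, so t = min(1, 0.933) = 0.933.
Check: 0.497 & 0.933 = max(0, 0.430) = 0.430 ≤ 0.430.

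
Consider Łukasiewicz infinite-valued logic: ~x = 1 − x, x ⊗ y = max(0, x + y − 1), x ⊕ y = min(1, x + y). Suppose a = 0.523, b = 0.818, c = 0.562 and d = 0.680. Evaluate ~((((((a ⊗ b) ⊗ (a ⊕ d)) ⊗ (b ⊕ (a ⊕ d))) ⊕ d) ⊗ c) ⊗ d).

a ⊗ b = max(0, 0.523 + 0.818 − 1) = max(0, 0.341) = 0.341
a ⊕ d = min(1, 0.523 + 0.680) = min(1, 1.203) = 1.000
(a ⊗ b) ⊗ (a ⊕ d) = max(0, 0.341 + 1.000 − 1) = max(0, 0.341) = 0.341
b ⊕ (a ⊕ d) = min(1, 0.818 + 1.000) = min(1, 1.818) = 1.000
((a ⊗ b) ⊗ (a ⊕ d)) ⊗ (b ⊕ (a ⊕ d)) = max(0, 0.341 + 1.000 − 1) = max(0, 0.341) = 0.341
(((a ⊗ b) ⊗ (a ⊕ d)) ⊗ (b ⊕ (a ⊕ d))) ⊕ d = min(1, 0.341 + 0.680) = min(1, 1.021) = 1.000
((((a ⊗ b) ⊗ (a ⊕ d)) ⊗ (b ⊕ (a ⊕ d))) ⊕ d) ⊗ c = max(0, 1.000 + 0.562 − 1) = max(0, 0.562) = 0.562
(((((a ⊗ b) ⊗ (a ⊕ d)) ⊗ (b ⊕ (a ⊕ d))) ⊕ d) ⊗ c) ⊗ d = max(0, 0.562 + 0.680 − 1) = max(0, 0.242) = 0.242
~((((((a ⊗ b) ⊗ (a ⊕ d)) ⊗ (b ⊕ (a ⊕ d))) ⊕ d) ⊗ c) ⊗ d) = 1 − 0.242 = 0.758

0.758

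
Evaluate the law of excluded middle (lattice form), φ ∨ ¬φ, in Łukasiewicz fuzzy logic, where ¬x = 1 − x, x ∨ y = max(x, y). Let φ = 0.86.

¬φ = 1 − 0.86 = 0.14
φ ∨ ¬φ = max(0.86, 0.14) = 0.86
(The value 0.86 < 1 shows this instance is not satisfied; not a Ł∞-tautology — its value is max(a, 1−a).)

0.86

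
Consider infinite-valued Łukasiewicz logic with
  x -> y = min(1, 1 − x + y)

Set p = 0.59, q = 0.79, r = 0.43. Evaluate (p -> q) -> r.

p -> q = min(1, 1 − 0.59 + 0.79) = min(1, 1.20) = 1.00
(p -> q) -> r = min(1, 1 − 1.00 + 0.43) = min(1, 0.43) = 0.43

0.43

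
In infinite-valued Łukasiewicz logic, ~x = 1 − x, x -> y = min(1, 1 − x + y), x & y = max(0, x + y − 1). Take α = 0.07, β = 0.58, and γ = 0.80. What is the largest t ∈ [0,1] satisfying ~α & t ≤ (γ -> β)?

0.85

~α = 1 − 0.07 = 0.93
So the left factor is ~α = 0.93.
γ -> β = min(1, 1 − 0.80 + 0.58) = min(1, 0.78) = 0.78
So the right-hand bound is γ -> β = 0.78.
The residuum of the Łukasiewicz t-norm gives the supremum: min(1, 1 − 0.93 + 0.78).
1 − 0.93 + 0.78 = 0.85, so t = min(1, 0.85) = 0.85.
Check: 0.93 & 0.85 = max(0, 0.78) = 0.78 ≤ 0.78.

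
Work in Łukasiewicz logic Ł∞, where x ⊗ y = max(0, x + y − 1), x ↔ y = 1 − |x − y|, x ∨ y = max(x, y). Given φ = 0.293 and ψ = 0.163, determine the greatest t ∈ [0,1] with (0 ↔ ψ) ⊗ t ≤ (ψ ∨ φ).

0 ↔ ψ = 1 − |0.000 − 0.163| = 1 − 0.163 = 0.837
So the left factor is 0 ↔ ψ = 0.837.
ψ ∨ φ = max(0.163, 0.293) = 0.293
So the right-hand bound is ψ ∨ φ = 0.293.
The residuum of the Łukasiewicz t-norm gives the supremum: min(1, 1 − 0.837 + 0.293).
1 − 0.837 + 0.293 = 0.456, so t = min(1, 0.456) = 0.456.
Check: 0.837 ⊗ 0.456 = max(0, 0.293) = 0.293 ≤ 0.293.

0.456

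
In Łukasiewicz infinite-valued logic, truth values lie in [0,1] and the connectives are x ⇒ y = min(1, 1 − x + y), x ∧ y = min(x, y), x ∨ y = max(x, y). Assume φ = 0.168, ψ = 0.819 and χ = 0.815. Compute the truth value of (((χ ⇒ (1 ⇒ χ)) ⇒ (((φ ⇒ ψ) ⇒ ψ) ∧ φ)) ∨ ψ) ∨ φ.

0.819

1 ⇒ χ = min(1, 1 − 1.000 + 0.815) = min(1, 0.815) = 0.815
χ ⇒ (1 ⇒ χ) = min(1, 1 − 0.815 + 0.815) = min(1, 1.000) = 1.000
φ ⇒ ψ = min(1, 1 − 0.168 + 0.819) = min(1, 1.651) = 1.000
(φ ⇒ ψ) ⇒ ψ = min(1, 1 − 1.000 + 0.819) = min(1, 0.819) = 0.819
((φ ⇒ ψ) ⇒ ψ) ∧ φ = min(0.819, 0.168) = 0.168
(χ ⇒ (1 ⇒ χ)) ⇒ (((φ ⇒ ψ) ⇒ ψ) ∧ φ) = min(1, 1 − 1.000 + 0.168) = min(1, 0.168) = 0.168
((χ ⇒ (1 ⇒ χ)) ⇒ (((φ ⇒ ψ) ⇒ ψ) ∧ φ)) ∨ ψ = max(0.168, 0.819) = 0.819
(((χ ⇒ (1 ⇒ χ)) ⇒ (((φ ⇒ ψ) ⇒ ψ) ∧ φ)) ∨ ψ) ∨ φ = max(0.819, 0.168) = 0.819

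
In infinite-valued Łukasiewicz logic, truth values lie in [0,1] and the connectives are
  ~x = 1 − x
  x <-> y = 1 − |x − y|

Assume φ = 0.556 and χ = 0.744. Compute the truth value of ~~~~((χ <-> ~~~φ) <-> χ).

~φ = 1 − 0.556 = 0.444
~~φ = 1 − 0.444 = 0.556
~~~φ = 1 − 0.556 = 0.444
χ <-> ~~~φ = 1 − |0.744 − 0.444| = 1 − 0.300 = 0.700
(χ <-> ~~~φ) <-> χ = 1 − |0.700 − 0.744| = 1 − 0.044 = 0.956
~((χ <-> ~~~φ) <-> χ) = 1 − 0.956 = 0.044
~~((χ <-> ~~~φ) <-> χ) = 1 − 0.044 = 0.956
~~~((χ <-> ~~~φ) <-> χ) = 1 − 0.956 = 0.044
~~~~((χ <-> ~~~φ) <-> χ) = 1 − 0.044 = 0.956

0.956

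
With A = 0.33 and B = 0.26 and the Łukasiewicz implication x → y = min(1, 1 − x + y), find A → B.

A → B = min(1, 1 − 0.33 + 0.26) = min(1, 0.93) = 0.93
For comparison, the Gödel implication (1 if x ≤ y else y) would give 0.26.

0.93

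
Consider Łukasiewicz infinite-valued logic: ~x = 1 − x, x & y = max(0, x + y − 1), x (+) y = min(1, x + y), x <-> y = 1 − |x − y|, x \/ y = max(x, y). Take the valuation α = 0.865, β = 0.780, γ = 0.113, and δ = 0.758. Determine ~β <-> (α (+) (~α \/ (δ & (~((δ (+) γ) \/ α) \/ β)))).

~β = 1 − 0.780 = 0.220
~α = 1 − 0.865 = 0.135
δ (+) γ = min(1, 0.758 + 0.113) = min(1, 0.871) = 0.871
(δ (+) γ) \/ α = max(0.871, 0.865) = 0.871
~((δ (+) γ) \/ α) = 1 − 0.871 = 0.129
~((δ (+) γ) \/ α) \/ β = max(0.129, 0.780) = 0.780
δ & (~((δ (+) γ) \/ α) \/ β) = max(0, 0.758 + 0.780 − 1) = max(0, 0.538) = 0.538
~α \/ (δ & (~((δ (+) γ) \/ α) \/ β)) = max(0.135, 0.538) = 0.538
α (+) (~α \/ (δ & (~((δ (+) γ) \/ α) \/ β))) = min(1, 0.865 + 0.538) = min(1, 1.403) = 1.000
~β <-> (α (+) (~α \/ (δ & (~((δ (+) γ) \/ α) \/ β)))) = 1 − |0.220 − 1.000| = 1 − 0.780 = 0.220

0.220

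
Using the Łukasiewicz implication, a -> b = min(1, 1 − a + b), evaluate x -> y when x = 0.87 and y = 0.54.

0.67

x -> y = min(1, 1 − 0.87 + 0.54) = min(1, 0.67) = 0.67
For comparison, the Gödel implication (1 if a ≤ b else b) would give 0.54.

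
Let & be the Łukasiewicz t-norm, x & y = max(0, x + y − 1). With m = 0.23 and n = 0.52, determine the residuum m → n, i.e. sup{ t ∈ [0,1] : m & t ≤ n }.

1.00

The residuum of the Łukasiewicz t-norm gives the supremum: min(1, 1 − 0.23 + 0.52).
1 − 0.23 + 0.52 = 1.29, so t = min(1, 1.29) = 1.00.
Check: 0.23 & 1.00 = max(0, 0.23) = 0.23 ≤ 0.52.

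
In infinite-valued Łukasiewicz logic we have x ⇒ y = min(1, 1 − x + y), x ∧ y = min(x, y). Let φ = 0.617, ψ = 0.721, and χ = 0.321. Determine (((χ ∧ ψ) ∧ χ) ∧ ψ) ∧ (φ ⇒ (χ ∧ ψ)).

0.321

χ ∧ ψ = min(0.321, 0.721) = 0.321
(χ ∧ ψ) ∧ χ = min(0.321, 0.321) = 0.321
((χ ∧ ψ) ∧ χ) ∧ ψ = min(0.321, 0.721) = 0.321
φ ⇒ (χ ∧ ψ) = min(1, 1 − 0.617 + 0.321) = min(1, 0.704) = 0.704
(((χ ∧ ψ) ∧ χ) ∧ ψ) ∧ (φ ⇒ (χ ∧ ψ)) = min(0.321, 0.704) = 0.321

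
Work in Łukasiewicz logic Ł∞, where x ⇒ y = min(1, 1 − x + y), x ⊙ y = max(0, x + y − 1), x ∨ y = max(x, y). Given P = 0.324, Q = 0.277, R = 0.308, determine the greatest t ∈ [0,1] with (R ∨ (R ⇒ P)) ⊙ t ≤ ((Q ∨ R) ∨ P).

R ⇒ P = min(1, 1 − 0.308 + 0.324) = min(1, 1.016) = 1.000
R ∨ (R ⇒ P) = max(0.308, 1.000) = 1.000
So the left factor is R ∨ (R ⇒ P) = 1.000.
Q ∨ R = max(0.277, 0.308) = 0.308
(Q ∨ R) ∨ P = max(0.308, 0.324) = 0.324
So the right-hand bound is (Q ∨ R) ∨ P = 0.324.
The residuum of the Łukasiewicz t-norm gives the supremum: min(1, 1 − 1.000 + 0.324).
1 − 1.000 + 0.324 = 0.324, so t = min(1, 0.324) = 0.324.
Check: 1.000 ⊙ 0.324 = max(0, 0.324) = 0.324 ≤ 0.324.

0.324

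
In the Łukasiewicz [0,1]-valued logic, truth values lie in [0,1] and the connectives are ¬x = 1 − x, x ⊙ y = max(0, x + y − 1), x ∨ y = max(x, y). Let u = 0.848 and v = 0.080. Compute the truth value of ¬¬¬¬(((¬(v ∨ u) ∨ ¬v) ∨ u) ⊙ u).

v ∨ u = max(0.080, 0.848) = 0.848
¬(v ∨ u) = 1 − 0.848 = 0.152
¬v = 1 − 0.080 = 0.920
¬(v ∨ u) ∨ ¬v = max(0.152, 0.920) = 0.920
(¬(v ∨ u) ∨ ¬v) ∨ u = max(0.920, 0.848) = 0.920
((¬(v ∨ u) ∨ ¬v) ∨ u) ⊙ u = max(0, 0.920 + 0.848 − 1) = max(0, 0.768) = 0.768
¬(((¬(v ∨ u) ∨ ¬v) ∨ u) ⊙ u) = 1 − 0.768 = 0.232
¬¬(((¬(v ∨ u) ∨ ¬v) ∨ u) ⊙ u) = 1 − 0.232 = 0.768
¬¬¬(((¬(v ∨ u) ∨ ¬v) ∨ u) ⊙ u) = 1 − 0.768 = 0.232
¬¬¬¬(((¬(v ∨ u) ∨ ¬v) ∨ u) ⊙ u) = 1 − 0.232 = 0.768

0.768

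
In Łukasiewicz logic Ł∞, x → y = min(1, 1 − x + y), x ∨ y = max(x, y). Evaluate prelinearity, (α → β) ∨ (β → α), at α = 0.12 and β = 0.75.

α → β = min(1, 1 − 0.12 + 0.75) = min(1, 1.63) = 1.00
β → α = min(1, 1 − 0.75 + 0.12) = min(1, 0.37) = 0.37
(α → β) ∨ (β → α) = max(1.00, 0.37) = 1.00
(As expected: a Ł∞-tautology — holds in every MV-chain.)

1.00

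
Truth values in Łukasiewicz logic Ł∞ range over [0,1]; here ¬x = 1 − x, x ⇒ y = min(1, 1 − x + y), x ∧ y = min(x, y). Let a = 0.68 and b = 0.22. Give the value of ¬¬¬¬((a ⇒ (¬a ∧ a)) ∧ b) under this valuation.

¬a = 1 − 0.68 = 0.32
¬a ∧ a = min(0.32, 0.68) = 0.32
a ⇒ (¬a ∧ a) = min(1, 1 − 0.68 + 0.32) = min(1, 0.64) = 0.64
(a ⇒ (¬a ∧ a)) ∧ b = min(0.64, 0.22) = 0.22
¬((a ⇒ (¬a ∧ a)) ∧ b) = 1 − 0.22 = 0.78
¬¬((a ⇒ (¬a ∧ a)) ∧ b) = 1 − 0.78 = 0.22
¬¬¬((a ⇒ (¬a ∧ a)) ∧ b) = 1 − 0.22 = 0.78
¬¬¬¬((a ⇒ (¬a ∧ a)) ∧ b) = 1 − 0.78 = 0.22

0.22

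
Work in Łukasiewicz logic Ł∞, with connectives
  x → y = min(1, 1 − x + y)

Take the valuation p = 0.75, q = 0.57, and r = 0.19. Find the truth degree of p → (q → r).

0.87

q → r = min(1, 1 − 0.57 + 0.19) = min(1, 0.62) = 0.62
p → (q → r) = min(1, 1 − 0.75 + 0.62) = min(1, 0.87) = 0.87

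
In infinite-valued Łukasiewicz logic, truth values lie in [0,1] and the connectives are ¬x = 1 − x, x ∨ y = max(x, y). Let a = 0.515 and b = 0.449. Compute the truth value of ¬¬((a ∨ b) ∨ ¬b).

a ∨ b = max(0.515, 0.449) = 0.515
¬b = 1 − 0.449 = 0.551
(a ∨ b) ∨ ¬b = max(0.515, 0.551) = 0.551
¬((a ∨ b) ∨ ¬b) = 1 − 0.551 = 0.449
¬¬((a ∨ b) ∨ ¬b) = 1 − 0.449 = 0.551

0.551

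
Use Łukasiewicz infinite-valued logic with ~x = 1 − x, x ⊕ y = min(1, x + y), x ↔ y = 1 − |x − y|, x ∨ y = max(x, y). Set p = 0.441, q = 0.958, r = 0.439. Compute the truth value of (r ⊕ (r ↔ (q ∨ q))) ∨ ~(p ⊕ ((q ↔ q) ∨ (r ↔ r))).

q ∨ q = max(0.958, 0.958) = 0.958
r ↔ (q ∨ q) = 1 − |0.439 − 0.958| = 1 − 0.519 = 0.481
r ⊕ (r ↔ (q ∨ q)) = min(1, 0.439 + 0.481) = min(1, 0.920) = 0.920
q ↔ q = 1 − |0.958 − 0.958| = 1 − 0.000 = 1.000
r ↔ r = 1 − |0.439 − 0.439| = 1 − 0.000 = 1.000
(q ↔ q) ∨ (r ↔ r) = max(1.000, 1.000) = 1.000
p ⊕ ((q ↔ q) ∨ (r ↔ r)) = min(1, 0.441 + 1.000) = min(1, 1.441) = 1.000
~(p ⊕ ((q ↔ q) ∨ (r ↔ r))) = 1 − 1.000 = 0.000
(r ⊕ (r ↔ (q ∨ q))) ∨ ~(p ⊕ ((q ↔ q) ∨ (r ↔ r))) = max(0.920, 0.000) = 0.920

0.920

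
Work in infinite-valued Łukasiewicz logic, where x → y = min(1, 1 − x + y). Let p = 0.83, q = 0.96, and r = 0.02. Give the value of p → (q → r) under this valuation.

0.23

q → r = min(1, 1 − 0.96 + 0.02) = min(1, 0.06) = 0.06
p → (q → r) = min(1, 1 − 0.83 + 0.06) = min(1, 0.23) = 0.23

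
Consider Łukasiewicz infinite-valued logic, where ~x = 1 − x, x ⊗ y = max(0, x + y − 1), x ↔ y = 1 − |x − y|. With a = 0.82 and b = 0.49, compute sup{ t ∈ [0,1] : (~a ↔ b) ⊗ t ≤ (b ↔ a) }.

0.98

~a = 1 − 0.82 = 0.18
~a ↔ b = 1 − |0.18 − 0.49| = 1 − 0.31 = 0.69
So the left factor is ~a ↔ b = 0.69.
b ↔ a = 1 − |0.49 − 0.82| = 1 − 0.33 = 0.67
So the right-hand bound is b ↔ a = 0.67.
The residuum of the Łukasiewicz t-norm gives the supremum: min(1, 1 − 0.69 + 0.67).
1 − 0.69 + 0.67 = 0.98, so t = min(1, 0.98) = 0.98.
Check: 0.69 ⊗ 0.98 = max(0, 0.67) = 0.67 ≤ 0.67.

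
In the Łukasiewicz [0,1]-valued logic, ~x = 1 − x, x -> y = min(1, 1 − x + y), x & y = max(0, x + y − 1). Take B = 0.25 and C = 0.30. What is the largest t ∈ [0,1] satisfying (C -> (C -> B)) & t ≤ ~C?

0.70

C -> B = min(1, 1 − 0.30 + 0.25) = min(1, 0.95) = 0.95
C -> (C -> B) = min(1, 1 − 0.30 + 0.95) = min(1, 1.65) = 1.00
So the left factor is C -> (C -> B) = 1.00.
~C = 1 − 0.30 = 0.70
So the right-hand bound is ~C = 0.70.
The residuum of the Łukasiewicz t-norm gives the supremum: min(1, 1 − 1.00 + 0.70).
1 − 1.00 + 0.70 = 0.70, so t = min(1, 0.70) = 0.70.
Check: 1.00 & 0.70 = max(0, 0.70) = 0.70 ≤ 0.70.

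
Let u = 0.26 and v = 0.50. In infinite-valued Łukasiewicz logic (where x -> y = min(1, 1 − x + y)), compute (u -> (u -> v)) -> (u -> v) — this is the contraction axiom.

u -> v = min(1, 1 − 0.26 + 0.50) = min(1, 1.24) = 1.00
u -> (u -> v) = min(1, 1 − 0.26 + 1.00) = min(1, 1.74) = 1.00
(u -> (u -> v)) -> (u -> v) = min(1, 1 − 1.00 + 1.00) = min(1, 1.00) = 1.00

1.00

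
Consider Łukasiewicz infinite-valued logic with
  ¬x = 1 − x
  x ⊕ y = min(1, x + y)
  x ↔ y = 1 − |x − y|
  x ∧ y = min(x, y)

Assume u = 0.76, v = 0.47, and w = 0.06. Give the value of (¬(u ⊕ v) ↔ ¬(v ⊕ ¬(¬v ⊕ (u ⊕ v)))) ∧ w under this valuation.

0.06

u ⊕ v = min(1, 0.76 + 0.47) = min(1, 1.23) = 1.00
¬(u ⊕ v) = 1 − 1.00 = 0.00
¬v = 1 − 0.47 = 0.53
¬v ⊕ (u ⊕ v) = min(1, 0.53 + 1.00) = min(1, 1.53) = 1.00
¬(¬v ⊕ (u ⊕ v)) = 1 − 1.00 = 0.00
v ⊕ ¬(¬v ⊕ (u ⊕ v)) = min(1, 0.47 + 0.00) = min(1, 0.47) = 0.47
¬(v ⊕ ¬(¬v ⊕ (u ⊕ v))) = 1 − 0.47 = 0.53
¬(u ⊕ v) ↔ ¬(v ⊕ ¬(¬v ⊕ (u ⊕ v))) = 1 − |0.00 − 0.53| = 1 − 0.53 = 0.47
(¬(u ⊕ v) ↔ ¬(v ⊕ ¬(¬v ⊕ (u ⊕ v)))) ∧ w = min(0.47, 0.06) = 0.06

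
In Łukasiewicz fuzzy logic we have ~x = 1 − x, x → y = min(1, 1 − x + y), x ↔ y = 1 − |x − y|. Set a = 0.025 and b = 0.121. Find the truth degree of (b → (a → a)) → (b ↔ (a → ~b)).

0.121

a → a = min(1, 1 − 0.025 + 0.025) = min(1, 1.000) = 1.000
b → (a → a) = min(1, 1 − 0.121 + 1.000) = min(1, 1.879) = 1.000
~b = 1 − 0.121 = 0.879
a → ~b = min(1, 1 − 0.025 + 0.879) = min(1, 1.854) = 1.000
b ↔ (a → ~b) = 1 − |0.121 − 1.000| = 1 − 0.879 = 0.121
(b → (a → a)) → (b ↔ (a → ~b)) = min(1, 1 − 1.000 + 0.121) = min(1, 0.121) = 0.121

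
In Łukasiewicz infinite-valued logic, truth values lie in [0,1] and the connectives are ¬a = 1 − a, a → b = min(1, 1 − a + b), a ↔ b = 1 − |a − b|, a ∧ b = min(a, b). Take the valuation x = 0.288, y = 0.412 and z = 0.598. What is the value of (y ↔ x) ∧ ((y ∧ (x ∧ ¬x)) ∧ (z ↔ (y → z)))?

y ↔ x = 1 − |0.412 − 0.288| = 1 − 0.124 = 0.876
¬x = 1 − 0.288 = 0.712
x ∧ ¬x = min(0.288, 0.712) = 0.288
y ∧ (x ∧ ¬x) = min(0.412, 0.288) = 0.288
y → z = min(1, 1 − 0.412 + 0.598) = min(1, 1.186) = 1.000
z ↔ (y → z) = 1 − |0.598 − 1.000| = 1 − 0.402 = 0.598
(y ∧ (x ∧ ¬x)) ∧ (z ↔ (y → z)) = min(0.288, 0.598) = 0.288
(y ↔ x) ∧ ((y ∧ (x ∧ ¬x)) ∧ (z ↔ (y → z))) = min(0.876, 0.288) = 0.288

0.288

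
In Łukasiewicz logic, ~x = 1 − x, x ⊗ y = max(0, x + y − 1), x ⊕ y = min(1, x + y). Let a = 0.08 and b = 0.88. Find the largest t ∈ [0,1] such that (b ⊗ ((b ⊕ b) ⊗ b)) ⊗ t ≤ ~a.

b ⊕ b = min(1, 0.88 + 0.88) = min(1, 1.76) = 1.00
(b ⊕ b) ⊗ b = max(0, 1.00 + 0.88 − 1) = max(0, 0.88) = 0.88
b ⊗ ((b ⊕ b) ⊗ b) = max(0, 0.88 + 0.88 − 1) = max(0, 0.76) = 0.76
So the left factor is b ⊗ ((b ⊕ b) ⊗ b) = 0.76.
~a = 1 − 0.08 = 0.92
So the right-hand bound is ~a = 0.92.
The residuum of the Łukasiewicz t-norm gives the supremum: min(1, 1 − 0.76 + 0.92).
1 − 0.76 + 0.92 = 1.16, so t = min(1, 1.16) = 1.00.
Check: 0.76 ⊗ 1.00 = max(0, 0.76) = 0.76 ≤ 0.92.

1.00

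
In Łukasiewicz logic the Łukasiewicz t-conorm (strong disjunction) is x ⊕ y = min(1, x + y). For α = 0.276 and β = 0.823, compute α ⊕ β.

α ⊕ β = min(1, 0.276 + 0.823) = min(1, 1.099) = 1.000
For comparison, the Gödel t-conorm max(x, y) would give 0.823.

1.000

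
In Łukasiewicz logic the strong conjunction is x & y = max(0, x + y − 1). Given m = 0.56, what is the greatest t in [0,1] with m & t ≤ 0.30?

The residuum of the Łukasiewicz t-norm gives the supremum: min(1, 1 − 0.56 + 0.30).
1 − 0.56 + 0.30 = 0.74, so t = min(1, 0.74) = 0.74.
Check: 0.56 & 0.74 = max(0, 0.30) = 0.30 ≤ 0.30.

0.74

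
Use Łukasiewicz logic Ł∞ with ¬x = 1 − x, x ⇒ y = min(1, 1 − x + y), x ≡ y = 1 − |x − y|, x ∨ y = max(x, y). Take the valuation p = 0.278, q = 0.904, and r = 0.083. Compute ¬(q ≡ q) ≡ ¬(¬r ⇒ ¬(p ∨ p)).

q ≡ q = 1 − |0.904 − 0.904| = 1 − 0.000 = 1.000
¬(q ≡ q) = 1 − 1.000 = 0.000
¬r = 1 − 0.083 = 0.917
p ∨ p = max(0.278, 0.278) = 0.278
¬(p ∨ p) = 1 − 0.278 = 0.722
¬r ⇒ ¬(p ∨ p) = min(1, 1 − 0.917 + 0.722) = min(1, 0.805) = 0.805
¬(¬r ⇒ ¬(p ∨ p)) = 1 − 0.805 = 0.195
¬(q ≡ q) ≡ ¬(¬r ⇒ ¬(p ∨ p)) = 1 − |0.000 − 0.195| = 1 − 0.195 = 0.805

0.805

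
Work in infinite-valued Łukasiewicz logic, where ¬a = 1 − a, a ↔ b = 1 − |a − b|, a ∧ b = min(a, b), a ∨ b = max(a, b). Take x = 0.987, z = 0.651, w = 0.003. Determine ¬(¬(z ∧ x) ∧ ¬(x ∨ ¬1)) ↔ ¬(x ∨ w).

z ∧ x = min(0.651, 0.987) = 0.651
¬(z ∧ x) = 1 − 0.651 = 0.349
¬1 = 1 − 1.000 = 0.000
x ∨ ¬1 = max(0.987, 0.000) = 0.987
¬(x ∨ ¬1) = 1 − 0.987 = 0.013
¬(z ∧ x) ∧ ¬(x ∨ ¬1) = min(0.349, 0.013) = 0.013
¬(¬(z ∧ x) ∧ ¬(x ∨ ¬1)) = 1 − 0.013 = 0.987
x ∨ w = max(0.987, 0.003) = 0.987
¬(x ∨ w) = 1 − 0.987 = 0.013
¬(¬(z ∧ x) ∧ ¬(x ∨ ¬1)) ↔ ¬(x ∨ w) = 1 − |0.987 − 0.013| = 1 − 0.974 = 0.026

0.026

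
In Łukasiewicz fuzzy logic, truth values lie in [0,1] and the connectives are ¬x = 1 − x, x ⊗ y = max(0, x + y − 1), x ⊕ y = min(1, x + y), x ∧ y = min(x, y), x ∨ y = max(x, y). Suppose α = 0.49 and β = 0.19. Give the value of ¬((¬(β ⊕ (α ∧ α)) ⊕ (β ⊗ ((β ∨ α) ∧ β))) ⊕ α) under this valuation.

α ∧ α = min(0.49, 0.49) = 0.49
β ⊕ (α ∧ α) = min(1, 0.19 + 0.49) = min(1, 0.68) = 0.68
¬(β ⊕ (α ∧ α)) = 1 − 0.68 = 0.32
β ∨ α = max(0.19, 0.49) = 0.49
(β ∨ α) ∧ β = min(0.49, 0.19) = 0.19
β ⊗ ((β ∨ α) ∧ β) = max(0, 0.19 + 0.19 − 1) = max(0, -0.62) = 0.00
¬(β ⊕ (α ∧ α)) ⊕ (β ⊗ ((β ∨ α) ∧ β)) = min(1, 0.32 + 0.00) = min(1, 0.32) = 0.32
(¬(β ⊕ (α ∧ α)) ⊕ (β ⊗ ((β ∨ α) ∧ β))) ⊕ α = min(1, 0.32 + 0.49) = min(1, 0.81) = 0.81
¬((¬(β ⊕ (α ∧ α)) ⊕ (β ⊗ ((β ∨ α) ∧ β))) ⊕ α) = 1 − 0.81 = 0.19

0.19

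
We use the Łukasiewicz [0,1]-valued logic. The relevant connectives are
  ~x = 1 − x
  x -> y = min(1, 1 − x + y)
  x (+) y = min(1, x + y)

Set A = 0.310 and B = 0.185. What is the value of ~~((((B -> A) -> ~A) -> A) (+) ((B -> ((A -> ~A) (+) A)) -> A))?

0.930

B -> A = min(1, 1 − 0.185 + 0.310) = min(1, 1.125) = 1.000
~A = 1 − 0.310 = 0.690
(B -> A) -> ~A = min(1, 1 − 1.000 + 0.690) = min(1, 0.690) = 0.690
((B -> A) -> ~A) -> A = min(1, 1 − 0.690 + 0.310) = min(1, 0.620) = 0.620
A -> ~A = min(1, 1 − 0.310 + 0.690) = min(1, 1.380) = 1.000
(A -> ~A) (+) A = min(1, 1.000 + 0.310) = min(1, 1.310) = 1.000
B -> ((A -> ~A) (+) A) = min(1, 1 − 0.185 + 1.000) = min(1, 1.815) = 1.000
(B -> ((A -> ~A) (+) A)) -> A = min(1, 1 − 1.000 + 0.310) = min(1, 0.310) = 0.310
(((B -> A) -> ~A) -> A) (+) ((B -> ((A -> ~A) (+) A)) -> A) = min(1, 0.620 + 0.310) = min(1, 0.930) = 0.930
~((((B -> A) -> ~A) -> A) (+) ((B -> ((A -> ~A) (+) A)) -> A)) = 1 − 0.930 = 0.070
~~((((B -> A) -> ~A) -> A) (+) ((B -> ((A -> ~A) (+) A)) -> A)) = 1 − 0.070 = 0.930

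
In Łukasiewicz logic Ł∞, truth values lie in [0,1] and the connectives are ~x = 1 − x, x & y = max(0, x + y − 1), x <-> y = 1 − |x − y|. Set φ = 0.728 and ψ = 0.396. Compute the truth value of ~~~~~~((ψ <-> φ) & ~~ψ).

0.064

ψ <-> φ = 1 − |0.396 − 0.728| = 1 − 0.332 = 0.668
~ψ = 1 − 0.396 = 0.604
~~ψ = 1 − 0.604 = 0.396
(ψ <-> φ) & ~~ψ = max(0, 0.668 + 0.396 − 1) = max(0, 0.064) = 0.064
~((ψ <-> φ) & ~~ψ) = 1 − 0.064 = 0.936
~~((ψ <-> φ) & ~~ψ) = 1 − 0.936 = 0.064
~~~((ψ <-> φ) & ~~ψ) = 1 − 0.064 = 0.936
~~~~((ψ <-> φ) & ~~ψ) = 1 − 0.936 = 0.064
~~~~~((ψ <-> φ) & ~~ψ) = 1 − 0.064 = 0.936
~~~~~~((ψ <-> φ) & ~~ψ) = 1 − 0.936 = 0.064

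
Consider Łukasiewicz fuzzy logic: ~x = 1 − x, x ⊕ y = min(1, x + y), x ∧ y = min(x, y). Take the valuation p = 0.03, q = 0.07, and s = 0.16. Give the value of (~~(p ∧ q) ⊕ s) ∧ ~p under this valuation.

p ∧ q = min(0.03, 0.07) = 0.03
~(p ∧ q) = 1 − 0.03 = 0.97
~~(p ∧ q) = 1 − 0.97 = 0.03
~~(p ∧ q) ⊕ s = min(1, 0.03 + 0.16) = min(1, 0.19) = 0.19
~p = 1 − 0.03 = 0.97
(~~(p ∧ q) ⊕ s) ∧ ~p = min(0.19, 0.97) = 0.19

0.19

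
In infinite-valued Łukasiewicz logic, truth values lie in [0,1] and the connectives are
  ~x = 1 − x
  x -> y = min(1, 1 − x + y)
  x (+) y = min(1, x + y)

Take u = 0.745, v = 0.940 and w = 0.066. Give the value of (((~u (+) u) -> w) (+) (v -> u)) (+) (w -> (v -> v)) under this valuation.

1.000

~u = 1 − 0.745 = 0.255
~u (+) u = min(1, 0.255 + 0.745) = min(1, 1.000) = 1.000
(~u (+) u) -> w = min(1, 1 − 1.000 + 0.066) = min(1, 0.066) = 0.066
v -> u = min(1, 1 − 0.940 + 0.745) = min(1, 0.805) = 0.805
((~u (+) u) -> w) (+) (v -> u) = min(1, 0.066 + 0.805) = min(1, 0.871) = 0.871
v -> v = min(1, 1 − 0.940 + 0.940) = min(1, 1.000) = 1.000
w -> (v -> v) = min(1, 1 − 0.066 + 1.000) = min(1, 1.934) = 1.000
(((~u (+) u) -> w) (+) (v -> u)) (+) (w -> (v -> v)) = min(1, 0.871 + 1.000) = min(1, 1.871) = 1.000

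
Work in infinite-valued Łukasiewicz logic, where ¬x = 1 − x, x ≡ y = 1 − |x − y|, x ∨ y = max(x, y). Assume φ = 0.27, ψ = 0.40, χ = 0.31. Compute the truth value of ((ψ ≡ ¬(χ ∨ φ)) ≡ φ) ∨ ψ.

χ ∨ φ = max(0.31, 0.27) = 0.31
¬(χ ∨ φ) = 1 − 0.31 = 0.69
ψ ≡ ¬(χ ∨ φ) = 1 − |0.40 − 0.69| = 1 − 0.29 = 0.71
(ψ ≡ ¬(χ ∨ φ)) ≡ φ = 1 − |0.71 − 0.27| = 1 − 0.44 = 0.56
((ψ ≡ ¬(χ ∨ φ)) ≡ φ) ∨ ψ = max(0.56, 0.40) = 0.56

0.56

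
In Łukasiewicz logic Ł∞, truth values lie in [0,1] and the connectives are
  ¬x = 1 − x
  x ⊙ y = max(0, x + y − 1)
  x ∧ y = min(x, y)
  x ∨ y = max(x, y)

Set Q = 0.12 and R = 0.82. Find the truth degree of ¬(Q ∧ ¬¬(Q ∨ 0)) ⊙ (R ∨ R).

Q ∨ 0 = max(0.12, 0.00) = 0.12
¬(Q ∨ 0) = 1 − 0.12 = 0.88
¬¬(Q ∨ 0) = 1 − 0.88 = 0.12
Q ∧ ¬¬(Q ∨ 0) = min(0.12, 0.12) = 0.12
¬(Q ∧ ¬¬(Q ∨ 0)) = 1 − 0.12 = 0.88
R ∨ R = max(0.82, 0.82) = 0.82
¬(Q ∧ ¬¬(Q ∨ 0)) ⊙ (R ∨ R) = max(0, 0.88 + 0.82 − 1) = max(0, 0.70) = 0.70

0.70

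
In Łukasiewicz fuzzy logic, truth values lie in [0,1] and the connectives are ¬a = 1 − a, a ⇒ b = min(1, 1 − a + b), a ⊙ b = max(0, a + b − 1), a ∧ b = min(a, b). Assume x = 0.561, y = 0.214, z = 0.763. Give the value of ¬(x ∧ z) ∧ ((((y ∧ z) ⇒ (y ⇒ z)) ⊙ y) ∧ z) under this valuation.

x ∧ z = min(0.561, 0.763) = 0.561
¬(x ∧ z) = 1 − 0.561 = 0.439
y ∧ z = min(0.214, 0.763) = 0.214
y ⇒ z = min(1, 1 − 0.214 + 0.763) = min(1, 1.549) = 1.000
(y ∧ z) ⇒ (y ⇒ z) = min(1, 1 − 0.214 + 1.000) = min(1, 1.786) = 1.000
((y ∧ z) ⇒ (y ⇒ z)) ⊙ y = max(0, 1.000 + 0.214 − 1) = max(0, 0.214) = 0.214
(((y ∧ z) ⇒ (y ⇒ z)) ⊙ y) ∧ z = min(0.214, 0.763) = 0.214
¬(x ∧ z) ∧ ((((y ∧ z) ⇒ (y ⇒ z)) ⊙ y) ∧ z) = min(0.439, 0.214) = 0.214

0.214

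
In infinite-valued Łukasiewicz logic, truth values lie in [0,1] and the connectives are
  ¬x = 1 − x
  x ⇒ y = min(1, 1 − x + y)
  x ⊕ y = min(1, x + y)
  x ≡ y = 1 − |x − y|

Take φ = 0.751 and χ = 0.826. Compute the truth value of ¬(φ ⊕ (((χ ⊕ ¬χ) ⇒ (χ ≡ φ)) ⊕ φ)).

0.000

¬χ = 1 − 0.826 = 0.174
χ ⊕ ¬χ = min(1, 0.826 + 0.174) = min(1, 1.000) = 1.000
χ ≡ φ = 1 − |0.826 − 0.751| = 1 − 0.075 = 0.925
(χ ⊕ ¬χ) ⇒ (χ ≡ φ) = min(1, 1 − 1.000 + 0.925) = min(1, 0.925) = 0.925
((χ ⊕ ¬χ) ⇒ (χ ≡ φ)) ⊕ φ = min(1, 0.925 + 0.751) = min(1, 1.676) = 1.000
φ ⊕ (((χ ⊕ ¬χ) ⇒ (χ ≡ φ)) ⊕ φ) = min(1, 0.751 + 1.000) = min(1, 1.751) = 1.000
¬(φ ⊕ (((χ ⊕ ¬χ) ⇒ (χ ≡ φ)) ⊕ φ)) = 1 − 1.000 = 0.000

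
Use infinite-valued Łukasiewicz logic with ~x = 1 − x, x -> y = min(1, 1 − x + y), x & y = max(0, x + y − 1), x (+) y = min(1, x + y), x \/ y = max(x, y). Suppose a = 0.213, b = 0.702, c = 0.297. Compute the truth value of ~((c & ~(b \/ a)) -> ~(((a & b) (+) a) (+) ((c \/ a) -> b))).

b \/ a = max(0.702, 0.213) = 0.702
~(b \/ a) = 1 − 0.702 = 0.298
c & ~(b \/ a) = max(0, 0.297 + 0.298 − 1) = max(0, -0.405) = 0.000
a & b = max(0, 0.213 + 0.702 − 1) = max(0, -0.085) = 0.000
(a & b) (+) a = min(1, 0.000 + 0.213) = min(1, 0.213) = 0.213
c \/ a = max(0.297, 0.213) = 0.297
(c \/ a) -> b = min(1, 1 − 0.297 + 0.702) = min(1, 1.405) = 1.000
((a & b) (+) a) (+) ((c \/ a) -> b) = min(1, 0.213 + 1.000) = min(1, 1.213) = 1.000
~(((a & b) (+) a) (+) ((c \/ a) -> b)) = 1 − 1.000 = 0.000
(c & ~(b \/ a)) -> ~(((a & b) (+) a) (+) ((c \/ a) -> b)) = min(1, 1 − 0.000 + 0.000) = min(1, 1.000) = 1.000
~((c & ~(b \/ a)) -> ~(((a & b) (+) a) (+) ((c \/ a) -> b))) = 1 − 1.000 = 0.000

0.000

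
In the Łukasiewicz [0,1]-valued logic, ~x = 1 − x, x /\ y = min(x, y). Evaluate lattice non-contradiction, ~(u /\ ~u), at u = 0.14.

0.86

~u = 1 − 0.14 = 0.86
u /\ ~u = min(0.14, 0.86) = 0.14
~(u /\ ~u) = 1 − 0.14 = 0.86
(The value 0.86 < 1 shows this instance is not satisfied; not a Ł∞-tautology — its value is 1 − min(a, 1−a).)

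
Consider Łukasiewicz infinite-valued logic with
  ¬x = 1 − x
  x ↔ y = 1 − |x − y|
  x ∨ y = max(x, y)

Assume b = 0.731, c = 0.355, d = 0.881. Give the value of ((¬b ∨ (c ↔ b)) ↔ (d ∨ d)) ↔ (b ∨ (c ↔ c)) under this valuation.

0.743

¬b = 1 − 0.731 = 0.269
c ↔ b = 1 − |0.355 − 0.731| = 1 − 0.376 = 0.624
¬b ∨ (c ↔ b) = max(0.269, 0.624) = 0.624
d ∨ d = max(0.881, 0.881) = 0.881
(¬b ∨ (c ↔ b)) ↔ (d ∨ d) = 1 − |0.624 − 0.881| = 1 − 0.257 = 0.743
c ↔ c = 1 − |0.355 − 0.355| = 1 − 0.000 = 1.000
b ∨ (c ↔ c) = max(0.731, 1.000) = 1.000
((¬b ∨ (c ↔ b)) ↔ (d ∨ d)) ↔ (b ∨ (c ↔ c)) = 1 − |0.743 − 1.000| = 1 − 0.257 = 0.743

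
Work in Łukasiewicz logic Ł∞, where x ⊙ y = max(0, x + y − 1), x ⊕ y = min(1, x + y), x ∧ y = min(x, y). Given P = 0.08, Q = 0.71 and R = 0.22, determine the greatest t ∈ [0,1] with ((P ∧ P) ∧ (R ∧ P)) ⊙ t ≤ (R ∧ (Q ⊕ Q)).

1.00

P ∧ P = min(0.08, 0.08) = 0.08
R ∧ P = min(0.22, 0.08) = 0.08
(P ∧ P) ∧ (R ∧ P) = min(0.08, 0.08) = 0.08
So the left factor is (P ∧ P) ∧ (R ∧ P) = 0.08.
Q ⊕ Q = min(1, 0.71 + 0.71) = min(1, 1.42) = 1.00
R ∧ (Q ⊕ Q) = min(0.22, 1.00) = 0.22
So the right-hand bound is R ∧ (Q ⊕ Q) = 0.22.
The residuum of the Łukasiewicz t-norm gives the supremum: min(1, 1 − 0.08 + 0.22).
1 − 0.08 + 0.22 = 1.14, so t = min(1, 1.14) = 1.00.
Check: 0.08 ⊙ 1.00 = max(0, 0.08) = 0.08 ≤ 0.22.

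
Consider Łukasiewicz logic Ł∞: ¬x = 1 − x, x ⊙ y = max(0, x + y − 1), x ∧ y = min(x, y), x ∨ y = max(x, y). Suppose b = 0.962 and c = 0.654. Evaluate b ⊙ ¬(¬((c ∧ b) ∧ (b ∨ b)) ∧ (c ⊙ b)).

0.616

c ∧ b = min(0.654, 0.962) = 0.654
b ∨ b = max(0.962, 0.962) = 0.962
(c ∧ b) ∧ (b ∨ b) = min(0.654, 0.962) = 0.654
¬((c ∧ b) ∧ (b ∨ b)) = 1 − 0.654 = 0.346
c ⊙ b = max(0, 0.654 + 0.962 − 1) = max(0, 0.616) = 0.616
¬((c ∧ b) ∧ (b ∨ b)) ∧ (c ⊙ b) = min(0.346, 0.616) = 0.346
¬(¬((c ∧ b) ∧ (b ∨ b)) ∧ (c ⊙ b)) = 1 − 0.346 = 0.654
b ⊙ ¬(¬((c ∧ b) ∧ (b ∨ b)) ∧ (c ⊙ b)) = max(0, 0.962 + 0.654 − 1) = max(0, 0.616) = 0.616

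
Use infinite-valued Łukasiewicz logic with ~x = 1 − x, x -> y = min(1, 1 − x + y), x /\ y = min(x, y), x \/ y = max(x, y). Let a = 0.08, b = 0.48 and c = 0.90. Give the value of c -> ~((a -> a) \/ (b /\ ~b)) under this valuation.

a -> a = min(1, 1 − 0.08 + 0.08) = min(1, 1.00) = 1.00
~b = 1 − 0.48 = 0.52
b /\ ~b = min(0.48, 0.52) = 0.48
(a -> a) \/ (b /\ ~b) = max(1.00, 0.48) = 1.00
~((a -> a) \/ (b /\ ~b)) = 1 − 1.00 = 0.00
c -> ~((a -> a) \/ (b /\ ~b)) = min(1, 1 − 0.90 + 0.00) = min(1, 0.10) = 0.10

0.10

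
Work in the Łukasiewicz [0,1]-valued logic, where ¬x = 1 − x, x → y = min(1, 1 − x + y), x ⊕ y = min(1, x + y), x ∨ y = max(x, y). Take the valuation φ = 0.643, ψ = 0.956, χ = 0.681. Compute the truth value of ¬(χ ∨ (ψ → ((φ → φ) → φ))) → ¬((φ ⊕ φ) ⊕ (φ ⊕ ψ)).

φ → φ = min(1, 1 − 0.643 + 0.643) = min(1, 1.000) = 1.000
(φ → φ) → φ = min(1, 1 − 1.000 + 0.643) = min(1, 0.643) = 0.643
ψ → ((φ → φ) → φ) = min(1, 1 − 0.956 + 0.643) = min(1, 0.687) = 0.687
χ ∨ (ψ → ((φ → φ) → φ)) = max(0.681, 0.687) = 0.687
¬(χ ∨ (ψ → ((φ → φ) → φ))) = 1 − 0.687 = 0.313
φ ⊕ φ = min(1, 0.643 + 0.643) = min(1, 1.286) = 1.000
φ ⊕ ψ = min(1, 0.643 + 0.956) = min(1, 1.599) = 1.000
(φ ⊕ φ) ⊕ (φ ⊕ ψ) = min(1, 1.000 + 1.000) = min(1, 2.000) = 1.000
¬((φ ⊕ φ) ⊕ (φ ⊕ ψ)) = 1 − 1.000 = 0.000
¬(χ ∨ (ψ → ((φ → φ) → φ))) → ¬((φ ⊕ φ) ⊕ (φ ⊕ ψ)) = min(1, 1 − 0.313 + 0.000) = min(1, 0.687) = 0.687

0.687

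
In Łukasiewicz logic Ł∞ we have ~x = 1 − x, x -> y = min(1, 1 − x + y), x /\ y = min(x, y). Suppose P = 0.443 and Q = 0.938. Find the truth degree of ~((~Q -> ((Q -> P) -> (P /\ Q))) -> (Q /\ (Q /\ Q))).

0.062

~Q = 1 − 0.938 = 0.062
Q -> P = min(1, 1 − 0.938 + 0.443) = min(1, 0.505) = 0.505
P /\ Q = min(0.443, 0.938) = 0.443
(Q -> P) -> (P /\ Q) = min(1, 1 − 0.505 + 0.443) = min(1, 0.938) = 0.938
~Q -> ((Q -> P) -> (P /\ Q)) = min(1, 1 − 0.062 + 0.938) = min(1, 1.876) = 1.000
Q /\ Q = min(0.938, 0.938) = 0.938
Q /\ (Q /\ Q) = min(0.938, 0.938) = 0.938
(~Q -> ((Q -> P) -> (P /\ Q))) -> (Q /\ (Q /\ Q)) = min(1, 1 − 1.000 + 0.938) = min(1, 0.938) = 0.938
~((~Q -> ((Q -> P) -> (P /\ Q))) -> (Q /\ (Q /\ Q))) = 1 − 0.938 = 0.062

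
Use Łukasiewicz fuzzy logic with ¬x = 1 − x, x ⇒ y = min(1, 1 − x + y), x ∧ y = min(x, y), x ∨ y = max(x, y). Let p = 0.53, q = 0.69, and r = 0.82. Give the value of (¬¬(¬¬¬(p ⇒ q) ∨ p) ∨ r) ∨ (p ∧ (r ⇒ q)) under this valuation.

p ⇒ q = min(1, 1 − 0.53 + 0.69) = min(1, 1.16) = 1.00
¬(p ⇒ q) = 1 − 1.00 = 0.00
¬¬(p ⇒ q) = 1 − 0.00 = 1.00
¬¬¬(p ⇒ q) = 1 − 1.00 = 0.00
¬¬¬(p ⇒ q) ∨ p = max(0.00, 0.53) = 0.53
¬(¬¬¬(p ⇒ q) ∨ p) = 1 − 0.53 = 0.47
¬¬(¬¬¬(p ⇒ q) ∨ p) = 1 − 0.47 = 0.53
¬¬(¬¬¬(p ⇒ q) ∨ p) ∨ r = max(0.53, 0.82) = 0.82
r ⇒ q = min(1, 1 − 0.82 + 0.69) = min(1, 0.87) = 0.87
p ∧ (r ⇒ q) = min(0.53, 0.87) = 0.53
(¬¬(¬¬¬(p ⇒ q) ∨ p) ∨ r) ∨ (p ∧ (r ⇒ q)) = max(0.82, 0.53) = 0.82

0.82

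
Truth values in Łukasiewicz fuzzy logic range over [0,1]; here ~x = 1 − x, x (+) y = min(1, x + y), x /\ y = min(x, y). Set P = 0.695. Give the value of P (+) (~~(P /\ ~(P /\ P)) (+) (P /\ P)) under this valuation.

P /\ P = min(0.695, 0.695) = 0.695
~(P /\ P) = 1 − 0.695 = 0.305
P /\ ~(P /\ P) = min(0.695, 0.305) = 0.305
~(P /\ ~(P /\ P)) = 1 − 0.305 = 0.695
~~(P /\ ~(P /\ P)) = 1 − 0.695 = 0.305
~~(P /\ ~(P /\ P)) (+) (P /\ P) = min(1, 0.305 + 0.695) = min(1, 1.000) = 1.000
P (+) (~~(P /\ ~(P /\ P)) (+) (P /\ P)) = min(1, 0.695 + 1.000) = min(1, 1.695) = 1.000

1.000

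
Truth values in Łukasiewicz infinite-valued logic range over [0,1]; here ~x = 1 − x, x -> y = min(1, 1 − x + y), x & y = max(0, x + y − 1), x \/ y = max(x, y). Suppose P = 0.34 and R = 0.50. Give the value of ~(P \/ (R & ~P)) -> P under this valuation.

0.68

~P = 1 − 0.34 = 0.66
R & ~P = max(0, 0.50 + 0.66 − 1) = max(0, 0.16) = 0.16
P \/ (R & ~P) = max(0.34, 0.16) = 0.34
~(P \/ (R & ~P)) = 1 − 0.34 = 0.66
~(P \/ (R & ~P)) -> P = min(1, 1 − 0.66 + 0.34) = min(1, 0.68) = 0.68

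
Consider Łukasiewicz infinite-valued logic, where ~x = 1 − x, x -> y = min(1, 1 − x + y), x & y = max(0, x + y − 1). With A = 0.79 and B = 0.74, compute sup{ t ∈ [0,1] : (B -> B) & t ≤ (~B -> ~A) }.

0.95

B -> B = min(1, 1 − 0.74 + 0.74) = min(1, 1.00) = 1.00
So the left factor is B -> B = 1.00.
~B = 1 − 0.74 = 0.26
~A = 1 − 0.79 = 0.21
~B -> ~A = min(1, 1 − 0.26 + 0.21) = min(1, 0.95) = 0.95
So the right-hand bound is ~B -> ~A = 0.95.
The residuum of the Łukasiewicz t-norm gives the supremum: min(1, 1 − 1.00 + 0.95).
1 − 1.00 + 0.95 = 0.95, so t = min(1, 0.95) = 0.95.
Check: 1.00 & 0.95 = max(0, 0.95) = 0.95 ≤ 0.95.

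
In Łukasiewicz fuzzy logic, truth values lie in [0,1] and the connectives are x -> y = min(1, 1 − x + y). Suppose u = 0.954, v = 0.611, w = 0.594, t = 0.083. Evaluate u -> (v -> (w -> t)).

0.924

w -> t = min(1, 1 − 0.594 + 0.083) = min(1, 0.489) = 0.489
v -> (w -> t) = min(1, 1 − 0.611 + 0.489) = min(1, 0.878) = 0.878
u -> (v -> (w -> t)) = min(1, 1 − 0.954 + 0.878) = min(1, 0.924) = 0.924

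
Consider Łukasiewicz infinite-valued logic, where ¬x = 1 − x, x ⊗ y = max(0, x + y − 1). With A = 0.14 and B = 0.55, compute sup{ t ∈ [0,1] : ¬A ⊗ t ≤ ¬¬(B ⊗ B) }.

0.24

¬A = 1 − 0.14 = 0.86
So the left factor is ¬A = 0.86.
B ⊗ B = max(0, 0.55 + 0.55 − 1) = max(0, 0.10) = 0.10
¬(B ⊗ B) = 1 − 0.10 = 0.90
¬¬(B ⊗ B) = 1 − 0.90 = 0.10
So the right-hand bound is ¬¬(B ⊗ B) = 0.10.
The residuum of the Łukasiewicz t-norm gives the supremum: min(1, 1 − 0.86 + 0.10).
1 − 0.86 + 0.10 = 0.24, so t = min(1, 0.24) = 0.24.
Check: 0.86 ⊗ 0.24 = max(0, 0.10) = 0.10 ≤ 0.10.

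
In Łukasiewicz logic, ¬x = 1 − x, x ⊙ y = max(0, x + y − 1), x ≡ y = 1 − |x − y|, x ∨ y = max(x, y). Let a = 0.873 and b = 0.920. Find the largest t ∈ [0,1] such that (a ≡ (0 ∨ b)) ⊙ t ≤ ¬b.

0.127

0 ∨ b = max(0.000, 0.920) = 0.920
a ≡ (0 ∨ b) = 1 − |0.873 − 0.920| = 1 − 0.047 = 0.953
So the left factor is a ≡ (0 ∨ b) = 0.953.
¬b = 1 − 0.920 = 0.080
So the right-hand bound is ¬b = 0.080.
The residuum of the Łukasiewicz t-norm gives the supremum: min(1, 1 − 0.953 + 0.080).
1 − 0.953 + 0.080 = 0.127, so t = min(1, 0.127) = 0.127.
Check: 0.953 ⊙ 0.127 = max(0, 0.080) = 0.080 ≤ 0.080.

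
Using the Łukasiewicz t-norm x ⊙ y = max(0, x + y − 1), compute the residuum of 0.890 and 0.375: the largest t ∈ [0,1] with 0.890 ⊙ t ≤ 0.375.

0.485

The residuum of the Łukasiewicz t-norm gives the supremum: min(1, 1 − 0.890 + 0.375).
1 − 0.890 + 0.375 = 0.485, so t = min(1, 0.485) = 0.485.
Check: 0.890 ⊙ 0.485 = max(0, 0.375) = 0.375 ≤ 0.375.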